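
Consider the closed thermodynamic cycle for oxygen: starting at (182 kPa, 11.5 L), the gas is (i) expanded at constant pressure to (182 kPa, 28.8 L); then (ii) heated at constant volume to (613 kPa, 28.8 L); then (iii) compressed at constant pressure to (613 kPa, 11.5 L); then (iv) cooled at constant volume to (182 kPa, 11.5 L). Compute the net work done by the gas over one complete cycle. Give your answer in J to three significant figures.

Constant-volume legs do no work.
W(i) = (182)(28.8 − 11.5) = 3149 J; W(iii) = (613)(11.5 − 28.8) = -10605 J.
W_net = 3149 − 10605 = -7456 J (the counter-clockwise enclosed area).

W_net ≈ -7460 J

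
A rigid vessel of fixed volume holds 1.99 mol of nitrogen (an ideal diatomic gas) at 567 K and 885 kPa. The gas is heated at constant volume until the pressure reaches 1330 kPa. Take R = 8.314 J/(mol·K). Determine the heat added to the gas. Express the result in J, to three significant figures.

Constant volume ⇒ W = 0, so Q = ΔU = nCᵥΔT with Cᵥ = 5R/2 = 20.79 J/(mol·K).
At constant V, T₂/T₁ = P₂/P₁ ⇒ ΔT = T₁(P₂/P₁ − 1) = 567·(1330/885 − 1) = 285.1 K.
ΔU = (1.99)(20.79)(285.1) = 11792 J.

Q ≈ 11800 J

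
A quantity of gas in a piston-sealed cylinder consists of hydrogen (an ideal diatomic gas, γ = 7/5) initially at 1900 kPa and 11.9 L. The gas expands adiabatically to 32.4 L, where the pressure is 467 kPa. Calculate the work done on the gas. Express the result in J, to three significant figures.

Adiabatic: W = (P₁V₁ − P₂V₂)/(γ − 1) with γ = 7/5.
P₁V₁ = 22610 J, P₂V₂ = 15131 J.
W = (22610 − 15131) / 0.4 = 18698 J.
Work on gas = −W_by = -18698 J.

W ≈ -18700 J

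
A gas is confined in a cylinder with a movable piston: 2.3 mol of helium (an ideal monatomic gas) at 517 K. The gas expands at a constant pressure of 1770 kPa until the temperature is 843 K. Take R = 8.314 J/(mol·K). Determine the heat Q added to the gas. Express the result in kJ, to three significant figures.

Q ≈ 15.6 kJ

Isobaric: W = nRΔT = (2.3)(8.314)(326) = 6234 J.
ΔU = nCᵥΔT with Cᵥ = 3R/2: ΔU = (2.3)(12.47)(326) = 9351 J.
Q = ΔU + W = 9351 + 6234 = 15585 J.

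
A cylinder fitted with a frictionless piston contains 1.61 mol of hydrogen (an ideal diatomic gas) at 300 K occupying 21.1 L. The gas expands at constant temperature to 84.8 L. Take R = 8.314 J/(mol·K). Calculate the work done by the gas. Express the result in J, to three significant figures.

W ≈ 5590 J

Isothermal: W = nRT ln(V₂/V₁).
W = (1.61)(8.314)(300) × ln(84.8/21.1)
  = 4016 × 1.391
W_by_gas = 5586 J.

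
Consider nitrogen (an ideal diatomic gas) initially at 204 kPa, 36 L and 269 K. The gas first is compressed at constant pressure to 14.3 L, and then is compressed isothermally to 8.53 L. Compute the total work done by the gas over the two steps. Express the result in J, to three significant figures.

W_total ≈ -5930 J

Step 1 (isobaric): W = PΔV = (204 kPa)(14.3 − 36 L) = -4427 J.
After step 1: P = 204 kPa, V = 14.3 L, T = 106.9 K.
Step 2 (isothermal): W = P₁V₁ ln(V₂/V₁) = (2917) ln(8.53/14.3) = -1507 J.
W_total = -4427 − 1507 = -5934 J.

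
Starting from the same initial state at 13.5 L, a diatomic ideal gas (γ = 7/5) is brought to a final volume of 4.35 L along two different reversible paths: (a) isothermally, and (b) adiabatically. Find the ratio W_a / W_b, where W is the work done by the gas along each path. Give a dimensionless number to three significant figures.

Path (a) isothermal: W = P₁V₁ ln(V₂/V₁) → W_a/(P₁V₁) = -1.133.
Path (b) adiabatic: W = P₁V₁(1 − (V₁/V₂)^(γ−1))/(γ−1) → W_b/(P₁V₁) = -1.433.
W_a / W_b = -1.133 / -1.433 = 0.7905.

W_a / W_b ≈ 0.791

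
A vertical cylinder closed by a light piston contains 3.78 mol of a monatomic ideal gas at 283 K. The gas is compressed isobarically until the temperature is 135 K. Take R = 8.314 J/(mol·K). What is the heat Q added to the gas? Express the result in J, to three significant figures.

Isobaric: W = nRΔT = (3.78)(8.314)(-148) = -4651 J.
ΔU = nCᵥΔT with Cᵥ = 3R/2: ΔU = (3.78)(12.47)(-148) = -6977 J.
Q = ΔU + W = -6977 − 4651 = -11628 J.

Q ≈ -11600 J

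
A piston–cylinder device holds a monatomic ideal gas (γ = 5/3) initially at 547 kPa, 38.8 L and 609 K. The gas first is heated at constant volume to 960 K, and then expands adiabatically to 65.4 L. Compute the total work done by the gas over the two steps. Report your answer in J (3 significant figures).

Step 1 (isochoric): W = 0 (constant volume).
After step 1: P = 862.3 kPa (V unchanged).
Step 2 (adiabatic): W = (P₁V₁ − P₂V₂)/(γ−1) = (33456 − 23622)/0.667 = 14752 J.
W_total = 0 + 14752 = 14752 J.

W_total ≈ 14800 J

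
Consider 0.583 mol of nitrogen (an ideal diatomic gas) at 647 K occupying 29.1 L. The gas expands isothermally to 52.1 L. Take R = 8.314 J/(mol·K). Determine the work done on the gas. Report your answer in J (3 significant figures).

W ≈ -1830 J

Isothermal: W = nRT ln(V₂/V₁).
W = (0.583)(8.314)(647) × ln(52.1/29.1)
  = 3136 × 0.5824
W_by_gas = 1827 J; work on gas = −W_by = -1827 J.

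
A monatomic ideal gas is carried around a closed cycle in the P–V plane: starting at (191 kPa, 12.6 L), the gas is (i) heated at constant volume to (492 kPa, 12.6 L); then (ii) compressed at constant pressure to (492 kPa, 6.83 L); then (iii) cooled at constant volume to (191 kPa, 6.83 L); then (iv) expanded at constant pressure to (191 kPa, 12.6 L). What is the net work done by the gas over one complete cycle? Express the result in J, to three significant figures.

Constant-volume legs do no work.
W(ii) = (492)(6.83 − 12.6) = -2839 J; W(iv) = (191)(12.6 − 6.83) = 1102 J.
W_net = -2839 + 1102 = -1737 J (the counter-clockwise enclosed area).

W_net ≈ -1740 J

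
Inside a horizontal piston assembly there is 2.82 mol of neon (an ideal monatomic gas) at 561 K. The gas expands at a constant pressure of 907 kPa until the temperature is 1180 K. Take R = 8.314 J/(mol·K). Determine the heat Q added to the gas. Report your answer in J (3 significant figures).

Q ≈ 36300 J

Isobaric: W = nRΔT = (2.82)(8.314)(619) = 14513 J.
ΔU = nCᵥΔT with Cᵥ = 3R/2: ΔU = (2.82)(12.47)(619) = 21769 J.
Q = ΔU + W = 21769 + 14513 = 36282 J.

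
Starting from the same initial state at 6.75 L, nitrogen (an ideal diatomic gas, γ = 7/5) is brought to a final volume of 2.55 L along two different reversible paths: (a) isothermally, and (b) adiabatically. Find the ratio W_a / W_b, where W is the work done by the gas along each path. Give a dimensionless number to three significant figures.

Path (a) isothermal: W = P₁V₁ ln(V₂/V₁) → W_a/(P₁V₁) = -0.9734.
Path (b) adiabatic: W = P₁V₁(1 − (V₁/V₂)^(γ−1))/(γ−1) → W_b/(P₁V₁) = -1.19.
W_a / W_b = -0.9734 / -1.19 = 0.8179.

W_a / W_b ≈ 0.818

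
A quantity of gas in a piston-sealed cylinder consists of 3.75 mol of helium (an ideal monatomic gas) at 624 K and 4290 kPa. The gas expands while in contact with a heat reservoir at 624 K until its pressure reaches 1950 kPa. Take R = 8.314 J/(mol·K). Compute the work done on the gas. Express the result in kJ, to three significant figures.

W ≈ -15.3 kJ

Isothermal process: W = nRT ln(V₂/V₁) = nRT ln(P₁/P₂).
W = (3.75)(8.314)(624) × ln(4290/1950)
  = 19455 × ln(2.2) = 19455 × 0.7885
W_by_gas = 15339 J; work on gas = −W_by = -15339 J.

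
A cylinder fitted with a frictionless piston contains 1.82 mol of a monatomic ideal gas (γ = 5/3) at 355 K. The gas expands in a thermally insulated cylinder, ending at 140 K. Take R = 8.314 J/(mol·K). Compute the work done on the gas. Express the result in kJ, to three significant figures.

W ≈ -4.88 kJ

Adiabatic ⇒ Q = 0, so W_by = −ΔU = nCᵥ(T₁ − T₂).
Cᵥ = 3R/2 = 12.47 J/(mol·K).
W = (1.82)(12.47)(355 − 140) = 4880 J.
Work on gas = −W_by = -4880 J.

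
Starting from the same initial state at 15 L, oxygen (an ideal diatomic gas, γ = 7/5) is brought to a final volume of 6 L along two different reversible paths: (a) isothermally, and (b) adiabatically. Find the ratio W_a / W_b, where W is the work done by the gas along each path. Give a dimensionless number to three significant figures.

W_a / W_b ≈ 0.828

Path (a) isothermal: W = P₁V₁ ln(V₂/V₁) → W_a/(P₁V₁) = -0.9163.
Path (b) adiabatic: W = P₁V₁(1 − (V₁/V₂)^(γ−1))/(γ−1) → W_b/(P₁V₁) = -1.107.
W_a / W_b = -0.9163 / -1.107 = 0.8279.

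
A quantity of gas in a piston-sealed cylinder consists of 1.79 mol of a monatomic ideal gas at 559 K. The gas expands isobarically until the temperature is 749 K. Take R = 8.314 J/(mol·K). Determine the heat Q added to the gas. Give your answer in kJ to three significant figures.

Isobaric: W = nRΔT = (1.79)(8.314)(190) = 2828 J.
ΔU = nCᵥΔT with Cᵥ = 3R/2: ΔU = (1.79)(12.47)(190) = 4241 J.
Q = ΔU + W = 4241 + 2828 = 7069 J.

Q ≈ 7.07 kJ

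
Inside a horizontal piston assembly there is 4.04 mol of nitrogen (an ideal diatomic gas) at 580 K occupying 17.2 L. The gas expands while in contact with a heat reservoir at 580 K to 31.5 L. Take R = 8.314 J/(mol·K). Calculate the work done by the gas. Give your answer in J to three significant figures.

W ≈ 11800 J

Isothermal: W = nRT ln(V₂/V₁).
W = (4.04)(8.314)(580) × ln(31.5/17.2)
  = 19481 × 0.6051
W_by_gas = 11788 J.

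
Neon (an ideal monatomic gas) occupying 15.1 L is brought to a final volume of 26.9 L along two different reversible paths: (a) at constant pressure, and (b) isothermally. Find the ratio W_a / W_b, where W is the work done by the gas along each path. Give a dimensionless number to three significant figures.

W_a / W_b ≈ 1.35

Path (a) isobaric: W = P₁(V₂ − V₁) → W_a/(P₁V₁) = 0.7815.
Path (b) isothermal: W = P₁V₁ ln(V₂/V₁) → W_b/(P₁V₁) = 0.5774.
W_a / W_b = 0.7815 / 0.5774 = 1.353.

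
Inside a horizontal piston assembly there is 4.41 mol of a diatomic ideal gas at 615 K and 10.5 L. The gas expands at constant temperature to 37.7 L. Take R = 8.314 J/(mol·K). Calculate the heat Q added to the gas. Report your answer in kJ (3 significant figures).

Q ≈ 28.8 kJ

Isothermal ⇒ ΔU = 0, so Q = W = nRT ln(V₂/V₁).
Q = (4.41)(8.314)(615) ln(37.7/10.5) = 22549 × 1.278 = 28824 J.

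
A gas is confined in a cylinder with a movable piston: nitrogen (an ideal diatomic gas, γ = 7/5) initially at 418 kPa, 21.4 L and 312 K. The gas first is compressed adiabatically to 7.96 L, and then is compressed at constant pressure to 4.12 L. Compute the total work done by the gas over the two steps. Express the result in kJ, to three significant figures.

W_total ≈ -17.3 kJ

Step 1 (adiabatic): W = (P₁V₁ − P₂V₂)/(γ−1) = (8945 − 13286)/0.4 = -10852 J.
After step 1: P = 1669 kPa, V = 7.96 L, T = 463.4 K.
Step 2 (isobaric): W = PΔV = (1669 kPa)(4.12 − 7.96 L) = -6409 J.
W_total = -10852 − 6409 = -17261 J.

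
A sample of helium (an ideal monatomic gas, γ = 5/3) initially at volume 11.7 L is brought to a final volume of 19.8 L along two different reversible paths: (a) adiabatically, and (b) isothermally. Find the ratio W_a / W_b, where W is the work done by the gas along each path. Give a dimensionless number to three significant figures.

W_a / W_b ≈ 0.843

Path (a) adiabatic: W = P₁V₁(1 − (V₁/V₂)^(γ−1))/(γ−1) → W_a/(P₁V₁) = 0.4437.
Path (b) isothermal: W = P₁V₁ ln(V₂/V₁) → W_b/(P₁V₁) = 0.5261.
W_a / W_b = 0.4437 / 0.5261 = 0.8435.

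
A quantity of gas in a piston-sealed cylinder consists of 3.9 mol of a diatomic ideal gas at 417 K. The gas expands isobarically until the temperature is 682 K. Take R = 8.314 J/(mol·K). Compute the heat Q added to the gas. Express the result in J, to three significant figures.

Isobaric: W = nRΔT = (3.9)(8.314)(265) = 8593 J.
ΔU = nCᵥΔT with Cᵥ = 5R/2: ΔU = (3.9)(20.79)(265) = 21481 J.
Q = ΔU + W = 21481 + 8593 = 30074 J.

Q ≈ 30100 J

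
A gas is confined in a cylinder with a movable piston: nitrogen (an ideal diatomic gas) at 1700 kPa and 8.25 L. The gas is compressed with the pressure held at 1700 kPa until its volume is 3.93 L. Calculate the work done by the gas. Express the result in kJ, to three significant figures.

W ≈ -7.34 kJ

Isobaric: W = P ΔV.
W = (1700 kPa)(3.93 − 8.25 L) = (1700)(-4.32) = -7344 J.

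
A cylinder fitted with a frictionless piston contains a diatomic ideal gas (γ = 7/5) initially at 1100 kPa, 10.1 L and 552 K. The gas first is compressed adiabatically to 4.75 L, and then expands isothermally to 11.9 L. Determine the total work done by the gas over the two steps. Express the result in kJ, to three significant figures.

Step 1 (adiabatic): W = (P₁V₁ − P₂V₂)/(γ−1) = (11110 − 15023)/0.4 = -9783 J.
After step 1: P = 3163 kPa, V = 4.75 L, T = 746.4 K.
Step 2 (isothermal): W = P₁V₁ ln(V₂/V₁) = (15023) ln(11.9/4.75) = 13797 J.
W_total = -9783 + 13797 = 4014 J.

W_total ≈ 4.01 kJ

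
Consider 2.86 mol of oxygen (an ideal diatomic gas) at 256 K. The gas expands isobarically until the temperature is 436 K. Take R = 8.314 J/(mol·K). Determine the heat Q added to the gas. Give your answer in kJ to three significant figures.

Q ≈ 15.0 kJ

Isobaric: W = nRΔT = (2.86)(8.314)(180) = 4280 J.
ΔU = nCᵥΔT with Cᵥ = 5R/2: ΔU = (2.86)(20.79)(180) = 10700 J.
Q = ΔU + W = 10700 + 4280 = 14980 J.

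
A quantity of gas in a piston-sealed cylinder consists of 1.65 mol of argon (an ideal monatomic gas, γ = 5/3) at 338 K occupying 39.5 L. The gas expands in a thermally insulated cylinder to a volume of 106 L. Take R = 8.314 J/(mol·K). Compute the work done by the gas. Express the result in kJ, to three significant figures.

W ≈ 3.35 kJ

Adiabatic: TV^(γ−1) = const with γ = 5/3.
T₂ = T₁ (V₁/V₂)^(γ−1) = 338 × (39.5/106)^0.667 = 338 × 0.5178 = 175 K.
W_by = nCᵥ(T₁ − T₂) = (1.65)(12.47)(338 − 175) = 3353 J.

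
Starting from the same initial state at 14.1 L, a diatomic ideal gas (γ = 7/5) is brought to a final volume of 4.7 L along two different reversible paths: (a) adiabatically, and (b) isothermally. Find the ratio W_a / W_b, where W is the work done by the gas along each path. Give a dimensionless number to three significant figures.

Path (a) adiabatic: W = P₁V₁(1 − (V₁/V₂)^(γ−1))/(γ−1) → W_a/(P₁V₁) = -1.38.
Path (b) isothermal: W = P₁V₁ ln(V₂/V₁) → W_b/(P₁V₁) = -1.099.
W_a / W_b = -1.38 / -1.099 = 1.256.

W_a / W_b ≈ 1.26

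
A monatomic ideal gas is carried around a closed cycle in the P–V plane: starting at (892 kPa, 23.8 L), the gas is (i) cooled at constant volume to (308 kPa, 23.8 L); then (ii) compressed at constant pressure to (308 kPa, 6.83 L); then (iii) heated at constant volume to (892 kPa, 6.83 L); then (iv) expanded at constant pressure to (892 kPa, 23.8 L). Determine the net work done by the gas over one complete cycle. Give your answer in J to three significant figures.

Constant-volume legs do no work.
W(ii) = (308)(6.83 − 23.8) = -5227 J; W(iv) = (892)(23.8 − 6.83) = 15137 J.
W_net = -5227 + 15137 = 9910 J (the clockwise enclosed area).

W_net ≈ 9910 J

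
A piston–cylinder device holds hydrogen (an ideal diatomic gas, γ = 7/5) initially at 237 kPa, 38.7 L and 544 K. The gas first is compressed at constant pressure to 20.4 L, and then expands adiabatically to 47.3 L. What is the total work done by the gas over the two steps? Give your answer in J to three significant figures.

W_total ≈ -884 J

Step 1 (isobaric): W = PΔV = (237 kPa)(20.4 − 38.7 L) = -4337 J.
After step 1: P = 237 kPa, V = 20.4 L, T = 286.8 K.
Step 2 (adiabatic): W = (P₁V₁ − P₂V₂)/(γ−1) = (4835 − 3454)/0.4 = 3453 J.
W_total = -4337 + 3453 = -884.4 J.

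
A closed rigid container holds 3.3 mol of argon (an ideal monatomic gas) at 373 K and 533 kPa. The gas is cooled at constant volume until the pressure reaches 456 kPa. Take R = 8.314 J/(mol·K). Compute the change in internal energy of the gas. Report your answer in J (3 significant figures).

Constant volume ⇒ W = 0, so Q = ΔU = nCᵥΔT with Cᵥ = 3R/2 = 12.47 J/(mol·K).
At constant V, T₂/T₁ = P₂/P₁ ⇒ ΔT = T₁(P₂/P₁ − 1) = 373·(456/533 − 1) = -53.89 K.
ΔU = (3.3)(12.47)(-53.89) = -2218 J.

ΔU ≈ -2220 J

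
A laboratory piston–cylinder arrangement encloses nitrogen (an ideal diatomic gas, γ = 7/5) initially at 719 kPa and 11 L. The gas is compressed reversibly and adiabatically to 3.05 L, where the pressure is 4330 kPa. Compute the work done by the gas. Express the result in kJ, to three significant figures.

Adiabatic: W = (P₁V₁ − P₂V₂)/(γ − 1) with γ = 7/5.
P₁V₁ = 7909 J, P₂V₂ = 13206 J.
W = (7909 − 13206) / 0.4 = -13244 J.

W ≈ -13.2 kJ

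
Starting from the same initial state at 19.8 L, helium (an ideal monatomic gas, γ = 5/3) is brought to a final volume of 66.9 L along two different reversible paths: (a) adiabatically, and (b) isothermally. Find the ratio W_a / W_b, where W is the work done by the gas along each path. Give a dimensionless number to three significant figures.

W_a / W_b ≈ 0.685

Path (a) adiabatic: W = P₁V₁(1 − (V₁/V₂)^(γ−1))/(γ−1) → W_a/(P₁V₁) = 0.8338.
Path (b) isothermal: W = P₁V₁ ln(V₂/V₁) → W_b/(P₁V₁) = 1.218.
W_a / W_b = 0.8338 / 1.218 = 0.6849.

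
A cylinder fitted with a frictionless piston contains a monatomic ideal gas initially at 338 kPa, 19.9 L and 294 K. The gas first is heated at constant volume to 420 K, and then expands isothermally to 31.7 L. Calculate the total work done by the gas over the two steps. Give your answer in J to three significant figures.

W_total ≈ 4470 J

Step 1 (isochoric): W = 0 (constant volume).
After step 1: P = 482.9 kPa (V unchanged).
Step 2 (isothermal): W = P₁V₁ ln(V₂/V₁) = (9609) ln(31.7/19.9) = 4474 J.
W_total = 0 + 4474 = 4474 J.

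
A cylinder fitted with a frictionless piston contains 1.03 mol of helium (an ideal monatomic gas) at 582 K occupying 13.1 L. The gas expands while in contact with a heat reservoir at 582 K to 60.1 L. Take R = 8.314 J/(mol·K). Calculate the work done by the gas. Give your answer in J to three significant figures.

Isothermal: W = nRT ln(V₂/V₁).
W = (1.03)(8.314)(582) × ln(60.1/13.1)
  = 4984 × 1.523
W_by_gas = 7592 J.

W ≈ 7590 J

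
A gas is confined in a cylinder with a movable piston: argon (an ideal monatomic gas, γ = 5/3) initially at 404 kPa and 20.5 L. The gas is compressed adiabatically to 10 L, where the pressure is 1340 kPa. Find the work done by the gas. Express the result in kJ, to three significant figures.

Adiabatic: W = (P₁V₁ − P₂V₂)/(γ − 1) with γ = 5/3.
P₁V₁ = 8282 J, P₂V₂ = 13400 J.
W = (8282 − 13400) / 0.6667 = -7677 J.

W ≈ -7.68 kJ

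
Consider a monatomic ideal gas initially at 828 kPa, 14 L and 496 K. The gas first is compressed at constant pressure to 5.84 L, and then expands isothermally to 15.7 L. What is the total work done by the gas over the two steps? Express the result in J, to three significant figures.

W_total ≈ -1970 J

Step 1 (isobaric): W = PΔV = (828 kPa)(5.84 − 14 L) = -6756 J.
After step 1: P = 828 kPa, V = 5.84 L, T = 206.9 K.
Step 2 (isothermal): W = P₁V₁ ln(V₂/V₁) = (4836) ln(15.7/5.84) = 4782 J.
W_total = -6756 + 4782 = -1974 J.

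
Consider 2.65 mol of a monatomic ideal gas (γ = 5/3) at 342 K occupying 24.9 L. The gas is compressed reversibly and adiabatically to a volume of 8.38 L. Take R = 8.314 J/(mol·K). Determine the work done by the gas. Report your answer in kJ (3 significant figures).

Adiabatic: TV^(γ−1) = const with γ = 5/3.
T₂ = T₁ (V₁/V₂)^(γ−1) = 342 × (24.9/8.38)^0.667 = 342 × 2.067 = 706.9 K.
W_by = nCᵥ(T₁ − T₂) = (2.65)(12.47)(342 − 706.9) = -12058 J.

W ≈ -12.1 kJ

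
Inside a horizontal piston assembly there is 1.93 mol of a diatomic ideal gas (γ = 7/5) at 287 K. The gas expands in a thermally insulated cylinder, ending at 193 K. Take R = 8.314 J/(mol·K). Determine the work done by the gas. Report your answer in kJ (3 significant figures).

W ≈ 3.77 kJ

Adiabatic ⇒ Q = 0, so W_by = −ΔU = nCᵥ(T₁ − T₂).
Cᵥ = 5R/2 = 20.79 J/(mol·K).
W = (1.93)(20.79)(287 − 193) = 3771 J.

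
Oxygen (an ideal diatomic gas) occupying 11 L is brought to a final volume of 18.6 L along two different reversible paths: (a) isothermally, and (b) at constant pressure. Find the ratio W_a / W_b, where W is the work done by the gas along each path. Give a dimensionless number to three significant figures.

Path (a) isothermal: W = P₁V₁ ln(V₂/V₁) → W_a/(P₁V₁) = 0.5253.
Path (b) isobaric: W = P₁(V₂ − V₁) → W_b/(P₁V₁) = 0.6909.
W_a / W_b = 0.5253 / 0.6909 = 0.7603.

W_a / W_b ≈ 0.760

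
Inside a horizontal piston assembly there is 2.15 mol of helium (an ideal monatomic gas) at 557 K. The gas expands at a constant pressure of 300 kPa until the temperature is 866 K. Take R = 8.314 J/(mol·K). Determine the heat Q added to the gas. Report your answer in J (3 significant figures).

Isobaric: W = nRΔT = (2.15)(8.314)(309) = 5523 J.
ΔU = nCᵥΔT with Cᵥ = 3R/2: ΔU = (2.15)(12.47)(309) = 8285 J.
Q = ΔU + W = 8285 + 5523 = 13809 J.

Q ≈ 13800 J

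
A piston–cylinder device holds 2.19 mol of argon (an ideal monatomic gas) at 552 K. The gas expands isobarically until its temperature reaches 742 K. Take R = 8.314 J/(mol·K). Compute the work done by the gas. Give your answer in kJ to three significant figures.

W ≈ 3.46 kJ

Isobaric: W = P ΔV = nR ΔT.
W = (2.19)(8.314)(742 − 552) = 3459 J.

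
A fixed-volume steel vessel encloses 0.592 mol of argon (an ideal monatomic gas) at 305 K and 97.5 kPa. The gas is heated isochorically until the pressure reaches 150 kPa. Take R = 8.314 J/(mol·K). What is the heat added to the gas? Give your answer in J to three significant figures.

Constant volume ⇒ W = 0, so Q = ΔU = nCᵥΔT with Cᵥ = 3R/2 = 12.47 J/(mol·K).
At constant V, T₂/T₁ = P₂/P₁ ⇒ ΔT = T₁(P₂/P₁ − 1) = 305·(150/97.5 − 1) = 164.2 K.
ΔU = (0.592)(12.47)(164.2) = 1212 J.

Q ≈ 1210 J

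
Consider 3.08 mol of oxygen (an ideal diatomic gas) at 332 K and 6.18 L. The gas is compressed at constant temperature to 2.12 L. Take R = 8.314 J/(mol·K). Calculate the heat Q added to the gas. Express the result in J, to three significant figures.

Q ≈ -9100 J

Isothermal ⇒ ΔU = 0, so Q = W = nRT ln(V₂/V₁).
Q = (3.08)(8.314)(332) ln(2.12/6.18) = 8502 × -1.07 = -9096 J.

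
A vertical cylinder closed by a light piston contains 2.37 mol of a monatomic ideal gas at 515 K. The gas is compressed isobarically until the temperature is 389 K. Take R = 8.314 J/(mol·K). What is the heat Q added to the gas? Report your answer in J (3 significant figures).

Q ≈ -6210 J

Isobaric: W = nRΔT = (2.37)(8.314)(-126) = -2483 J.
ΔU = nCᵥΔT with Cᵥ = 3R/2: ΔU = (2.37)(12.47)(-126) = -3724 J.
Q = ΔU + W = -3724 − 2483 = -6207 J.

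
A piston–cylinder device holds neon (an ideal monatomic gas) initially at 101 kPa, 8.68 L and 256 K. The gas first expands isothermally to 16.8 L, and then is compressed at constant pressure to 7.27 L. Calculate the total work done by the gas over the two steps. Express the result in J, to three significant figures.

W_total ≈ 81.6 J

Step 1 (isothermal): W = P₁V₁ ln(V₂/V₁) = (876.7) ln(16.8/8.68) = 578.9 J.
After step 1: P = 52.18 kPa, V = 16.8 L, T = 256 K.
Step 2 (isobaric): W = PΔV = (52.18 kPa)(7.27 − 16.8 L) = -497.3 J.
W_total = 578.9 − 497.3 = 81.61 J.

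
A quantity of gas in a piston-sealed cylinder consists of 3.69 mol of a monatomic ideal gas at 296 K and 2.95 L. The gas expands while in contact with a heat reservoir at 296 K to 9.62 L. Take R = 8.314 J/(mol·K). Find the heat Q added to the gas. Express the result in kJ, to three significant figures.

Isothermal ⇒ ΔU = 0, so Q = W = nRT ln(V₂/V₁).
Q = (3.69)(8.314)(296) ln(9.62/2.95) = 9081 × 1.182 = 10734 J.

Q ≈ 10.7 kJ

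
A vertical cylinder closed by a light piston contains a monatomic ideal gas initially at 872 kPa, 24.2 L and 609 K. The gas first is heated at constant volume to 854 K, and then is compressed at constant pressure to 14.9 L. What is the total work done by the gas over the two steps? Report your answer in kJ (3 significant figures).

W_total ≈ -11.4 kJ

Step 1 (isochoric): W = 0 (constant volume).
After step 1: P = 1223 kPa (V unchanged).
Step 2 (isobaric): W = PΔV = (1223 kPa)(14.9 − 24.2 L) = -11372 J.
W_total = 0 − 11372 = -11372 J.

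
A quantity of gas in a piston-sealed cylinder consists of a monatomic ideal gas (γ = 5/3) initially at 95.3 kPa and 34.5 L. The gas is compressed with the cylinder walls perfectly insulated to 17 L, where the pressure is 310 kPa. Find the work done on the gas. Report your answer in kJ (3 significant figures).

W ≈ 2.97 kJ

Adiabatic: W = (P₁V₁ − P₂V₂)/(γ − 1) with γ = 5/3.
P₁V₁ = 3288 J, P₂V₂ = 5270 J.
W = (3288 − 5270) / 0.6667 = -2973 J.
Work on gas = −W_by = 2973 J.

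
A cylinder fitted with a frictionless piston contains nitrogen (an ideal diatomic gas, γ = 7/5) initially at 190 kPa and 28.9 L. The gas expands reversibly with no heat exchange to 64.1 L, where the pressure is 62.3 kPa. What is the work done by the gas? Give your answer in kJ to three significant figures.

W ≈ 3.74 kJ

Adiabatic: W = (P₁V₁ − P₂V₂)/(γ − 1) with γ = 7/5.
P₁V₁ = 5491 J, P₂V₂ = 3993 J.
W = (5491 − 3993) / 0.4 = 3744 J.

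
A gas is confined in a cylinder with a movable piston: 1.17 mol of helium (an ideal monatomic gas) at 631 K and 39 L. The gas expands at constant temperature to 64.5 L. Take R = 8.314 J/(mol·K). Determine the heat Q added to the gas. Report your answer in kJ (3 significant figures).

Isothermal ⇒ ΔU = 0, so Q = W = nRT ln(V₂/V₁).
Q = (1.17)(8.314)(631) ln(64.5/39) = 6138 × 0.5031 = 3088 J.

Q ≈ 3.09 kJ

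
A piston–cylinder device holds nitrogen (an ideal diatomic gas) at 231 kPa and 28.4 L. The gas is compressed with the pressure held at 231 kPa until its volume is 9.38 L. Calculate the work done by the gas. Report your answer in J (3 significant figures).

Isobaric: W = P ΔV.
W = (231 kPa)(9.38 − 28.4 L) = (231)(-19.02) = -4394 J.

W ≈ -4390 J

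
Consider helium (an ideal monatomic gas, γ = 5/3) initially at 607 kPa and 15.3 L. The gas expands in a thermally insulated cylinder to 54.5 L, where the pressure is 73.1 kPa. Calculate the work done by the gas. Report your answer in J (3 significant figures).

Adiabatic: W = (P₁V₁ − P₂V₂)/(γ − 1) with γ = 5/3.
P₁V₁ = 9287 J, P₂V₂ = 3984 J.
W = (9287 − 3984) / 0.6667 = 7955 J.

W ≈ 7950 J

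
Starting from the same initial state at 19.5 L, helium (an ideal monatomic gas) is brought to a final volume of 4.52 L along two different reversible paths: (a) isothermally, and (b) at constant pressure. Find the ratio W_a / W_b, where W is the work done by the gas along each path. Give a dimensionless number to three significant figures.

W_a / W_b ≈ 1.90

Path (a) isothermal: W = P₁V₁ ln(V₂/V₁) → W_a/(P₁V₁) = -1.462.
Path (b) isobaric: W = P₁(V₂ − V₁) → W_b/(P₁V₁) = -0.7682.
W_a / W_b = -1.462 / -0.7682 = 1.903.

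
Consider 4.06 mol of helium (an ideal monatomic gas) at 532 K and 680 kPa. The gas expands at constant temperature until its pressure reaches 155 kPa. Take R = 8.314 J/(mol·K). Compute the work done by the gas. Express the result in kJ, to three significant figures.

Isothermal process: W = nRT ln(V₂/V₁) = nRT ln(P₁/P₂).
W = (4.06)(8.314)(532) × ln(680/155)
  = 17958 × ln(4.387) = 17958 × 1.479
W_by_gas = 26553 J.

W ≈ 26.6 kJ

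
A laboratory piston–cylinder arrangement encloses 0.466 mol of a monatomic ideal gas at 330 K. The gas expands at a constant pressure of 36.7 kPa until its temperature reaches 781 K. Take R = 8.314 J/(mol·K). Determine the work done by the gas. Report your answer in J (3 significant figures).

W ≈ 1750 J

Isobaric: W = P ΔV = nR ΔT.
W = (0.466)(8.314)(781 − 330) = 1747 J.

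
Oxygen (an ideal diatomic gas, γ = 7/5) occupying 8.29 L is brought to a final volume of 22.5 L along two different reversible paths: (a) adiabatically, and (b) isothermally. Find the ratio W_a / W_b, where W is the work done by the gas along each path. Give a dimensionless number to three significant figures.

W_a / W_b ≈ 0.824

Path (a) adiabatic: W = P₁V₁(1 − (V₁/V₂)^(γ−1))/(γ−1) → W_a/(P₁V₁) = 0.8232.
Path (b) isothermal: W = P₁V₁ ln(V₂/V₁) → W_b/(P₁V₁) = 0.9985.
W_a / W_b = 0.8232 / 0.9985 = 0.8244.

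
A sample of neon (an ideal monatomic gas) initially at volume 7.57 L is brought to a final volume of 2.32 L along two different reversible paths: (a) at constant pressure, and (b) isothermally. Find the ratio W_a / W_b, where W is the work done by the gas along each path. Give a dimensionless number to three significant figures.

W_a / W_b ≈ 0.586

Path (a) isobaric: W = P₁(V₂ − V₁) → W_a/(P₁V₁) = -0.6935.
Path (b) isothermal: W = P₁V₁ ln(V₂/V₁) → W_b/(P₁V₁) = -1.183.
W_a / W_b = -0.6935 / -1.183 = 0.5864.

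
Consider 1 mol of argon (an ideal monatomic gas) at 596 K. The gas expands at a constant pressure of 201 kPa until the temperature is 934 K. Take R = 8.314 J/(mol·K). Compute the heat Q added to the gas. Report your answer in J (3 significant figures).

Isobaric: W = nRΔT = (1)(8.314)(338) = 2810 J.
ΔU = nCᵥΔT with Cᵥ = 3R/2: ΔU = (1)(12.47)(338) = 4215 J.
Q = ΔU + W = 4215 + 2810 = 7025 J.

Q ≈ 7030 J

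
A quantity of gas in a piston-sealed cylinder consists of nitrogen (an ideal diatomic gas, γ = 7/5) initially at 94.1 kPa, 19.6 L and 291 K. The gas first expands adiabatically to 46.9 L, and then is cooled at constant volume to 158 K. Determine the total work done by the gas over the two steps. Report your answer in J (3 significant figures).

Step 1 (adiabatic): W = (P₁V₁ − P₂V₂)/(γ−1) = (1844 − 1301)/0.4 = 1358 J.
Step 2 (isochoric): W = 0 (constant volume).
W_total = 1358 + 0 = 1358 J.

W_total ≈ 1360 J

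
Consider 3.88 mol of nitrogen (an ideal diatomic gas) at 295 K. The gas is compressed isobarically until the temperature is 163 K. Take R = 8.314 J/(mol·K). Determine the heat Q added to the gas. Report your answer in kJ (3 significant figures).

Q ≈ -14.9 kJ

Isobaric: W = nRΔT = (3.88)(8.314)(-132) = -4258 J.
ΔU = nCᵥΔT with Cᵥ = 5R/2: ΔU = (3.88)(20.79)(-132) = -10645 J.
Q = ΔU + W = -10645 − 4258 = -14903 J.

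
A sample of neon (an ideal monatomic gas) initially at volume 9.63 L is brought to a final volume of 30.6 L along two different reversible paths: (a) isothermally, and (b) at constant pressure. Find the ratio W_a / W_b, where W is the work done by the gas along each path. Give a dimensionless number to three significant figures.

Path (a) isothermal: W = P₁V₁ ln(V₂/V₁) → W_a/(P₁V₁) = 1.156.
Path (b) isobaric: W = P₁(V₂ − V₁) → W_b/(P₁V₁) = 2.178.
W_a / W_b = 1.156 / 2.178 = 0.5309.

W_a / W_b ≈ 0.531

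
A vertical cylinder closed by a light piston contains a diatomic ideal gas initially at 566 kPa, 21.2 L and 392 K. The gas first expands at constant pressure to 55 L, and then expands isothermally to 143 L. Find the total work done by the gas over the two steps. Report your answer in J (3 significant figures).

W_total ≈ 48900 J

Step 1 (isobaric): W = PΔV = (566 kPa)(55 − 21.2 L) = 19131 J.
After step 1: P = 566 kPa, V = 55 L, T = 1017 K.
Step 2 (isothermal): W = P₁V₁ ln(V₂/V₁) = (31130) ln(143/55) = 29745 J.
W_total = 19131 + 29745 = 48876 J.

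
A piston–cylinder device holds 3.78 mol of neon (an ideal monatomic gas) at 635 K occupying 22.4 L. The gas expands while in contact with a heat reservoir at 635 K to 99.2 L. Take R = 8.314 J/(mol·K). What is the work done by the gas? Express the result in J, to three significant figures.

W ≈ 29700 J

Isothermal: W = nRT ln(V₂/V₁).
W = (3.78)(8.314)(635) × ln(99.2/22.4)
  = 19956 × 1.488
W_by_gas = 29696 J.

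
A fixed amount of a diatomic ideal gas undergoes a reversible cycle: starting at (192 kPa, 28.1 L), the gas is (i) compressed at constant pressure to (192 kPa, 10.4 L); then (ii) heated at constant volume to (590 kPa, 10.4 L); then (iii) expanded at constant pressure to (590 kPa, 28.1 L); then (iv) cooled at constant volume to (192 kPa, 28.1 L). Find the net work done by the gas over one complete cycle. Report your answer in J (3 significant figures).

W_net ≈ 7040 J

Constant-volume legs do no work.
W(i) = (192)(10.4 − 28.1) = -3398 J; W(iii) = (590)(28.1 − 10.4) = 10443 J.
W_net = -3398 + 10443 = 7045 J (the clockwise enclosed area).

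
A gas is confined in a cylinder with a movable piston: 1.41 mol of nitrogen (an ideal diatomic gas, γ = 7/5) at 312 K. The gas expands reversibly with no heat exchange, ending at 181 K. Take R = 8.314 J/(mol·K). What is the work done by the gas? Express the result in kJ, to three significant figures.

Adiabatic ⇒ Q = 0, so W_by = −ΔU = nCᵥ(T₁ − T₂).
Cᵥ = 5R/2 = 20.79 J/(mol·K).
W = (1.41)(20.79)(312 − 181) = 3839 J.

W ≈ 3.84 kJ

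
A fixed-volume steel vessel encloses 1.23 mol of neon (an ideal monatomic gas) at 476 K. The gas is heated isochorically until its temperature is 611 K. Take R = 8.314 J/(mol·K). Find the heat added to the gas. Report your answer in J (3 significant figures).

Constant volume ⇒ W = 0, so Q = ΔU = nCᵥΔT with Cᵥ = 3R/2 = 12.47 J/(mol·K).
ΔU = (1.23)(12.47)(611 − 476) = 2071 J.

Q ≈ 2070 J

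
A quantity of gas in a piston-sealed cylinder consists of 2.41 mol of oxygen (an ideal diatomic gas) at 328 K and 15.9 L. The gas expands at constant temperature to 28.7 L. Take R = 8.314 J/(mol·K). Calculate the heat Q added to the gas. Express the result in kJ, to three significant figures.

Isothermal ⇒ ΔU = 0, so Q = W = nRT ln(V₂/V₁).
Q = (2.41)(8.314)(328) ln(28.7/15.9) = 6572 × 0.5906 = 3881 J.

Q ≈ 3.88 kJ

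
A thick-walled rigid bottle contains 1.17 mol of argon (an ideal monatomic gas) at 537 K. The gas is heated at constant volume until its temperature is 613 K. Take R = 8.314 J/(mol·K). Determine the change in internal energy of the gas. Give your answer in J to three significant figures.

Constant volume ⇒ W = 0, so Q = ΔU = nCᵥΔT with Cᵥ = 3R/2 = 12.47 J/(mol·K).
ΔU = (1.17)(12.47)(613 − 537) = 1109 J.

ΔU ≈ 1110 J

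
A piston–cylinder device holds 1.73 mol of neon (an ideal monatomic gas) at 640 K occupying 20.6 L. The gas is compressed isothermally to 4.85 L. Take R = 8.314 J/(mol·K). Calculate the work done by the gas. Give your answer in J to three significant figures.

W ≈ -13300 J

Isothermal: W = nRT ln(V₂/V₁).
W = (1.73)(8.314)(640) × ln(4.85/20.6)
  = 9205 × -1.446
W_by_gas = -13314 J.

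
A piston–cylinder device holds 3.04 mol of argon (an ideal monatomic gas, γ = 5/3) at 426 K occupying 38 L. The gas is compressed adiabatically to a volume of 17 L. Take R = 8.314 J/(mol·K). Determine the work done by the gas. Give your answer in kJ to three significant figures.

W ≈ -11.5 kJ

Adiabatic: TV^(γ−1) = const with γ = 5/3.
T₂ = T₁ (V₁/V₂)^(γ−1) = 426 × (38/17)^0.667 = 426 × 1.71 = 728.3 K.
W_by = nCᵥ(T₁ − T₂) = (3.04)(12.47)(426 − 728.3) = -11460 J.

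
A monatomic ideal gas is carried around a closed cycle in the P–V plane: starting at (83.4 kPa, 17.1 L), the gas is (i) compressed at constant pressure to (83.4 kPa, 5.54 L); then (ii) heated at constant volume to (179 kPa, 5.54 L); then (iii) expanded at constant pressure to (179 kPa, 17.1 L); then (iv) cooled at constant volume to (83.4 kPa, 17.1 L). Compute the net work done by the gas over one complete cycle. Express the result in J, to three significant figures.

Constant-volume legs do no work.
W(i) = (83.4)(5.54 − 17.1) = -964.1 J; W(iii) = (179)(17.1 − 5.54) = 2069 J.
W_net = -964.1 + 2069 = 1105 J (the clockwise enclosed area).

W_net ≈ 1110 J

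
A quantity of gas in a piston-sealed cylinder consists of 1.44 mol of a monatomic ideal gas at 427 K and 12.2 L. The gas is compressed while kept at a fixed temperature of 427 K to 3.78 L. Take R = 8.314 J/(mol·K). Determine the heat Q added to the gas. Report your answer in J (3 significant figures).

Isothermal ⇒ ΔU = 0, so Q = W = nRT ln(V₂/V₁).
Q = (1.44)(8.314)(427) ln(3.78/12.2) = 5112 × -1.172 = -5990 J.

Q ≈ -5990 J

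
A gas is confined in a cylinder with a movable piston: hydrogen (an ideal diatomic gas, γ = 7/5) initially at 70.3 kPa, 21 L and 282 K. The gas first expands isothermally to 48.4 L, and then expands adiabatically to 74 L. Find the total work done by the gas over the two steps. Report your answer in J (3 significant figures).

W_total ≈ 1810 J

Step 1 (isothermal): W = P₁V₁ ln(V₂/V₁) = (1476) ln(48.4/21) = 1233 J.
After step 1: P = 30.5 kPa, V = 48.4 L, T = 282 K.
Step 2 (adiabatic): W = (P₁V₁ − P₂V₂)/(γ−1) = (1476 − 1246)/0.4 = 576.5 J.
W_total = 1233 + 576.5 = 1809 J.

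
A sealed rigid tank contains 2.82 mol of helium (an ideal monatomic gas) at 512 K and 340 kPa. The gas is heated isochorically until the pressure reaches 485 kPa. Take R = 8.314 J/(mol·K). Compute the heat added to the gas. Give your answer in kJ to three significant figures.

Q ≈ 7.68 kJ

Constant volume ⇒ W = 0, so Q = ΔU = nCᵥΔT with Cᵥ = 3R/2 = 12.47 J/(mol·K).
At constant V, T₂/T₁ = P₂/P₁ ⇒ ΔT = T₁(P₂/P₁ − 1) = 512·(485/340 − 1) = 218.4 K.
ΔU = (2.82)(12.47)(218.4) = 7679 J.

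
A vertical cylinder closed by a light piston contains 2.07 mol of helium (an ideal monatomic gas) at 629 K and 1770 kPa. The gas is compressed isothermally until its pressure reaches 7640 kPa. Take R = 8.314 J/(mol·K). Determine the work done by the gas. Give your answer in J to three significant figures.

Isothermal process: W = nRT ln(V₂/V₁) = nRT ln(P₁/P₂).
W = (2.07)(8.314)(629) × ln(1770/7640)
  = 10825 × ln(0.2317) = 10825 × -1.462
W_by_gas = -15831 J.

W ≈ -15800 J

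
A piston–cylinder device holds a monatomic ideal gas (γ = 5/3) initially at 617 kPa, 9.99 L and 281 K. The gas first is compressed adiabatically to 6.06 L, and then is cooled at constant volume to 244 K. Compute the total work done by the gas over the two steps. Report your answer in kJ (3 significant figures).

W_total ≈ -3.66 kJ

Step 1 (adiabatic): W = (P₁V₁ − P₂V₂)/(γ−1) = (6164 − 8602)/0.667 = -3657 J.
Step 2 (isochoric): W = 0 (constant volume).
W_total = -3657 + 0 = -3657 J.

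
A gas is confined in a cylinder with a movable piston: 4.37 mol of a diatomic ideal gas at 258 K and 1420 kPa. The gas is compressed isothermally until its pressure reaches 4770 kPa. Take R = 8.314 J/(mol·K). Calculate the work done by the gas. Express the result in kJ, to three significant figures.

W ≈ -11.4 kJ

Isothermal process: W = nRT ln(V₂/V₁) = nRT ln(P₁/P₂).
W = (4.37)(8.314)(258) × ln(1420/4770)
  = 9374 × ln(0.2977) = 9374 × -1.212
W_by_gas = -11358 J.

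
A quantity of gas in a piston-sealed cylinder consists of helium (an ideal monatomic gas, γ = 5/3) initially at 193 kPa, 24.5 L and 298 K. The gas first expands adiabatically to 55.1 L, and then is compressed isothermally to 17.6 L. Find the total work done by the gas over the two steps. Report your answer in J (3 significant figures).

Step 1 (adiabatic): W = (P₁V₁ − P₂V₂)/(γ−1) = (4728 − 2755)/0.667 = 2961 J.
After step 1: P = 49.99 kPa, V = 55.1 L, T = 173.6 K.
Step 2 (isothermal): W = P₁V₁ ln(V₂/V₁) = (2755) ln(17.6/55.1) = -3144 J.
W_total = 2961 − 3144 = -183 J.

W_total ≈ -183 J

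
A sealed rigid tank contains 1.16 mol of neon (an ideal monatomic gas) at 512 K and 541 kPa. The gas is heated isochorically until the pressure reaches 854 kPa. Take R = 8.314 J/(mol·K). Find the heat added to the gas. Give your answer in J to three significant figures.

Constant volume ⇒ W = 0, so Q = ΔU = nCᵥΔT with Cᵥ = 3R/2 = 12.47 J/(mol·K).
At constant V, T₂/T₁ = P₂/P₁ ⇒ ΔT = T₁(P₂/P₁ − 1) = 512·(854/541 − 1) = 296.2 K.
ΔU = (1.16)(12.47)(296.2) = 4285 J.

Q ≈ 4290 J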